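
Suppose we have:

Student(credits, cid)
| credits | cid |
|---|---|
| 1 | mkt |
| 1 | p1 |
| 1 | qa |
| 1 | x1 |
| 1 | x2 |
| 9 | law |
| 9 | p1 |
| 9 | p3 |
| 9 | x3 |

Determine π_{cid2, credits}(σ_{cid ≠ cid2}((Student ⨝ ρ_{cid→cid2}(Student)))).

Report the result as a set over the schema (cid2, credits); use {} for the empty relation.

ρ[cid→cid2]: schema becomes (credits, cid2); tuples unchanged.
Natural join on credits: {(1, mkt, mkt), (1, mkt, p1), (1, mkt, qa), (1, mkt, x1), (1, mkt, x2), (1, p1, mkt), (1, p1, p1), (1, p1, qa), (1, p1, x1), (1, p1, x2), (1, qa, mkt), (1, qa, p1), (1, qa, qa), (1, qa, x1), (1, qa, x2), (1, x1, mkt), (1, x1, p1), (1, x1, qa), (1, x1, x1), (1, x1, x2), (1, x2, mkt), (1, x2, p1), (1, x2, qa), (1, x2, x1), (1, x2, x2), (9, law, law), (9, law, p1), (9, law, p3), (9, law, x3), (9, p1, law), (9, p1, p1), (9, p1, p3), (9, p1, x3), (9, p3, law), (9, p3, p1), (9, p3, p3), (9, p3, x3), (9, x3, law), (9, x3, p1), (9, x3, p3), (9, x3, x3)}
Apply σ_{cid ≠ cid2}; surviving tuples: {(1, mkt, p1), (1, mkt, qa), (1, mkt, x1), (1, mkt, x2), (1, p1, mkt), (1, p1, qa), (1, p1, x1), (1, p1, x2), (1, qa, mkt), (1, qa, p1), (1, qa, x1), (1, qa, x2), (1, x1, mkt), (1, x1, p1), (1, x1, qa), (1, x1, x2), (1, x2, mkt), (1, x2, p1), (1, x2, qa), (1, x2, x1), (9, law, p1), (9, law, p3), (9, law, x3), (9, p1, law), (9, p1, p3), (9, p1, x3), (9, p3, law), (9, p3, p1), (9, p3, x3), (9, x3, law), (9, x3, p1), (9, x3, p3)}
π_{cid2, credits} gives {(law, 9), (mkt, 1), (p1, 1), (p1, 9), (p3, 9), (qa, 1), (x1, 1), (x2, 1), (x3, 9)} (23 duplicate(s) eliminated).

{(law, 9), (mkt, 1), (p1, 1), (p1, 9), (p3, 9), (qa, 1), (x1, 1), (x2, 1), (x3, 9)}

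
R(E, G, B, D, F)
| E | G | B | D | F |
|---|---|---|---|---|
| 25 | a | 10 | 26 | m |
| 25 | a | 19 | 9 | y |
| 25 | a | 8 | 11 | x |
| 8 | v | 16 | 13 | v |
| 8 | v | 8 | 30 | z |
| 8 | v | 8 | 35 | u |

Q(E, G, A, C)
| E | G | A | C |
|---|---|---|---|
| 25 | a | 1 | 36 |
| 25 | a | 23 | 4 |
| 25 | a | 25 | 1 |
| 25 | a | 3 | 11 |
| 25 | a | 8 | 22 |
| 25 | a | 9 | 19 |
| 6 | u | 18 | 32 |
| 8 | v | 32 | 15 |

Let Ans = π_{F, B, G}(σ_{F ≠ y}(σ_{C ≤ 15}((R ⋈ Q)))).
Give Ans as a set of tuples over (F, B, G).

R ⋈ Q (natural join on E, G): {(25, a, 10, 26, m, 1, 36), (25, a, 10, 26, m, 23, 4), (25, a, 10, 26, m, 25, 1), (25, a, 10, 26, m, 3, 11), (25, a, 10, 26, m, 8, 22), (25, a, 10, 26, m, 9, 19), (25, a, 19, 9, y, 1, 36), (25, a, 19, 9, y, 23, 4), (25, a, 19, 9, y, 25, 1), (25, a, 19, 9, y, 3, 11), (25, a, 19, 9, y, 8, 22), (25, a, 19, 9, y, 9, 19), (25, a, 8, 11, x, 1, 36), (25, a, 8, 11, x, 23, 4), (25, a, 8, 11, x, 25, 1), (25, a, 8, 11, x, 3, 11), (25, a, 8, 11, x, 8, 22), (25, a, 8, 11, x, 9, 19), (8, v, 16, 13, v, 32, 15), (8, v, 8, 30, z, 32, 15), (8, v, 8, 35, u, 32, 15)}
σ[C ≤ 15]: keep tuples satisfying C ≤ 15 → {(25, a, 10, 26, m, 23, 4), (25, a, 10, 26, m, 25, 1), (25, a, 10, 26, m, 3, 11), (25, a, 19, 9, y, 23, 4), (25, a, 19, 9, y, 25, 1), (25, a, 19, 9, y, 3, 11), (25, a, 8, 11, x, 23, 4), (25, a, 8, 11, x, 25, 1), (25, a, 8, 11, x, 3, 11), (8, v, 16, 13, v, 32, 15), (8, v, 8, 30, z, 32, 15), (8, v, 8, 35, u, 32, 15)}
σ[F ≠ y]: keep tuples satisfying F ≠ y → {(25, a, 10, 26, m, 23, 4), (25, a, 10, 26, m, 25, 1), (25, a, 10, 26, m, 3, 11), (25, a, 8, 11, x, 23, 4), (25, a, 8, 11, x, 25, 1), (25, a, 8, 11, x, 3, 11), (8, v, 16, 13, v, 32, 15), (8, v, 8, 30, z, 32, 15), (8, v, 8, 35, u, 32, 15)}
π_{F, B, G} gives {(m, 10, a), (u, 8, v), (v, 16, v), (x, 8, a), (z, 8, v)} (4 duplicate(s) eliminated).

{(m, 10, a), (u, 8, v), (v, 16, v), (x, 8, a), (z, 8, v)}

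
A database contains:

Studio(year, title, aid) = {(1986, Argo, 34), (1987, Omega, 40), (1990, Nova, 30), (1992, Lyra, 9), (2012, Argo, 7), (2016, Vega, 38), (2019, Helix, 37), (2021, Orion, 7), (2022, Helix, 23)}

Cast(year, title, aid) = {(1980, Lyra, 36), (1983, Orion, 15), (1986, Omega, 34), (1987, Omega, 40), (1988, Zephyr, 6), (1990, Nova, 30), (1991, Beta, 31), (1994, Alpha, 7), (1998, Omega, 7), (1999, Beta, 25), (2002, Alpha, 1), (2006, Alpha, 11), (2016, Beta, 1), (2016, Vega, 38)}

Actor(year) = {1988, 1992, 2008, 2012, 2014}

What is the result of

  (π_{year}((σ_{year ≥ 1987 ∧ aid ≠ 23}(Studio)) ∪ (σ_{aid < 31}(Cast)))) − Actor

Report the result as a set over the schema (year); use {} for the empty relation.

Apply σ_{year ≥ 1987 ∧ aid ≠ 23}; surviving tuples: {(1987, Omega, 40), (1990, Nova, 30), (1992, Lyra, 9), (2012, Argo, 7), (2016, Vega, 38), (2019, Helix, 37), (2021, Orion, 7)}
Apply σ_{aid < 31}; surviving tuples: {(1983, Orion, 15), (1988, Zephyr, 6), (1990, Nova, 30), (1994, Alpha, 7), (1998, Omega, 7), (1999, Beta, 25), (2002, Alpha, 1), (2006, Alpha, 11), (2016, Beta, 1)}
Union: {(1987, Omega, 40), (1990, Nova, 30), (1992, Lyra, 9), (2012, Argo, 7), (2016, Vega, 38), (2019, Helix, 37), (2021, Orion, 7)} with {(1983, Orion, 15), (1988, Zephyr, 6), (1990, Nova, 30), (1994, Alpha, 7), (1998, Omega, 7), (1999, Beta, 25), (2002, Alpha, 1), (2006, Alpha, 11), (2016, Beta, 1)} → {(1983, Orion, 15), (1987, Omega, 40), (1988, Zephyr, 6), (1990, Nova, 30), (1992, Lyra, 9), (1994, Alpha, 7), (1998, Omega, 7), (1999, Beta, 25), (2002, Alpha, 1), (2006, Alpha, 11), (2012, Argo, 7), (2016, Beta, 1), (2016, Vega, 38), (2019, Helix, 37), (2021, Orion, 7)}
Keep only column(s) year (1 duplicate(s) eliminated): {1983, 1987, 1988, 1990, 1992, 1994, 1998, 1999, 2002, 2006, 2012, 2016, 2019, 2021}
Difference: {1983, 1987, 1988, 1990, 1992, 1994, 1998, 1999, 2002, 2006, 2012, 2016, 2019, 2021} with {1988, 1992, 2008, 2012, 2014} → {1983, 1987, 1990, 1994, 1998, 1999, 2002, 2006, 2016, 2019, 2021}

{1983, 1987, 1990, 1994, 1998, 1999, 2002, 2006, 2016, 2019, 2021}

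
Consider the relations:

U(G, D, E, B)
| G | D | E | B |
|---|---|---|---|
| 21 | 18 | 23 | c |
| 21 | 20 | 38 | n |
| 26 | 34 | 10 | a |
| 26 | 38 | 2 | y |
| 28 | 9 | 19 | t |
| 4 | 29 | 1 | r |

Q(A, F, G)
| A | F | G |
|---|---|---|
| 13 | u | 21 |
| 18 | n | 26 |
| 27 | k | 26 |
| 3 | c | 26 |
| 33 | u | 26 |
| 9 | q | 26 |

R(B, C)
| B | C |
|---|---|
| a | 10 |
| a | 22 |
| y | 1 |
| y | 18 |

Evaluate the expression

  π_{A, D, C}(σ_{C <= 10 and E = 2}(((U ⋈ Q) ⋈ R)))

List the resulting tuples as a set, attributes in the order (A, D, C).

{(18, 38, 1), (27, 38, 1), (3, 38, 1), (33, 38, 1), (9, 38, 1)}

Natural join on G: {(21, 18, 23, c, 13, u), (21, 20, 38, n, 13, u), (26, 34, 10, a, 18, n), (26, 34, 10, a, 27, k), (26, 34, 10, a, 3, c), (26, 34, 10, a, 33, u), (26, 34, 10, a, 9, q), (26, 38, 2, y, 18, n), (26, 38, 2, y, 27, k), (26, 38, 2, y, 3, c), (26, 38, 2, y, 33, u), (26, 38, 2, y, 9, q)}
Natural join on B: {(26, 34, 10, a, 18, n, 10), (26, 34, 10, a, 18, n, 22), (26, 34, 10, a, 27, k, 10), (26, 34, 10, a, 27, k, 22), (26, 34, 10, a, 3, c, 10), (26, 34, 10, a, 3, c, 22), (26, 34, 10, a, 33, u, 10), (26, 34, 10, a, 33, u, 22), (26, 34, 10, a, 9, q, 10), (26, 34, 10, a, 9, q, 22), (26, 38, 2, y, 18, n, 1), (26, 38, 2, y, 18, n, 18), (26, 38, 2, y, 27, k, 1), (26, 38, 2, y, 27, k, 18), (26, 38, 2, y, 3, c, 1), (26, 38, 2, y, 3, c, 18), (26, 38, 2, y, 33, u, 1), (26, 38, 2, y, 33, u, 18), (26, 38, 2, y, 9, q, 1), (26, 38, 2, y, 9, q, 18)}
σ[C <= 10 and E = 2]: keep tuples satisfying C <= 10 and E = 2 → {(26, 38, 2, y, 18, n, 1), (26, 38, 2, y, 27, k, 1), (26, 38, 2, y, 3, c, 1), (26, 38, 2, y, 33, u, 1), (26, 38, 2, y, 9, q, 1)}
Projecting to A, D, C: {(18, 38, 1), (27, 38, 1), (3, 38, 1), (33, 38, 1), (9, 38, 1)}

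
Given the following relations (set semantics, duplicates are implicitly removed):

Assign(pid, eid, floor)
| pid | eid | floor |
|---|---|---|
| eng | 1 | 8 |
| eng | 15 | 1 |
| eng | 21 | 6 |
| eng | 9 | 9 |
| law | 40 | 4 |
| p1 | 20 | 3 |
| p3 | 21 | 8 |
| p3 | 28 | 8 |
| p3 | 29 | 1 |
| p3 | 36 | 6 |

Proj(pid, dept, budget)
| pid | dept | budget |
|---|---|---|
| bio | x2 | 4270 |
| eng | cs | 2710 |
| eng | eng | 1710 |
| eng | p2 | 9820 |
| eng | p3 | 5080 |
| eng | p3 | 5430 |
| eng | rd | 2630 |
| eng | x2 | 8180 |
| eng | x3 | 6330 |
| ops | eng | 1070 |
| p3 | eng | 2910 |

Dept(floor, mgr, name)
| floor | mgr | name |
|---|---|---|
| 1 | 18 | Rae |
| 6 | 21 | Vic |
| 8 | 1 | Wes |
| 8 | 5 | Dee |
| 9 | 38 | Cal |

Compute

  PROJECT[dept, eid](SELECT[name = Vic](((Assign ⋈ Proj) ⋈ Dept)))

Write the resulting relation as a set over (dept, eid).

{(cs, 21), (eng, 21), (eng, 36), (p2, 21), (p3, 21), (rd, 21), (x2, 21), (x3, 21)}

Natural join on pid: {(eng, 1, 8, cs, 2710), (eng, 1, 8, eng, 1710), (eng, 1, 8, p2, 9820), (eng, 1, 8, p3, 5080), (eng, 1, 8, p3, 5430), (eng, 1, 8, rd, 2630), (eng, 1, 8, x2, 8180), (eng, 1, 8, x3, 6330), (eng, 15, 1, cs, 2710), (eng, 15, 1, eng, 1710), (eng, 15, 1, p2, 9820), (eng, 15, 1, p3, 5080), (eng, 15, 1, p3, 5430), (eng, 15, 1, rd, 2630), (eng, 15, 1, x2, 8180), (eng, 15, 1, x3, 6330), (eng, 21, 6, cs, 2710), (eng, 21, 6, eng, 1710), (eng, 21, 6, p2, 9820), (eng, 21, 6, p3, 5080), (eng, 21, 6, p3, 5430), (eng, 21, 6, rd, 2630), (eng, 21, 6, x2, 8180), (eng, 21, 6, x3, 6330), (eng, 9, 9, cs, 2710), (eng, 9, 9, eng, 1710), (eng, 9, 9, p2, 9820), (eng, 9, 9, p3, 5080), (eng, 9, 9, p3, 5430), (eng, 9, 9, rd, 2630), (eng, 9, 9, x2, 8180), (eng, 9, 9, x3, 6330), (p3, 21, 8, eng, 2910), (p3, 28, 8, eng, 2910), (p3, 29, 1, eng, 2910), (p3, 36, 6, eng, 2910)}
Natural join on floor: {(eng, 1, 8, cs, 2710, 1, Wes), (eng, 1, 8, cs, 2710, 5, Dee), (eng, 1, 8, eng, 1710, 1, Wes), (eng, 1, 8, eng, 1710, 5, Dee), (eng, 1, 8, p2, 9820, 1, Wes), (eng, 1, 8, p2, 9820, 5, Dee), (eng, 1, 8, p3, 5080, 1, Wes), (eng, 1, 8, p3, 5080, 5, Dee), (eng, 1, 8, p3, 5430, 1, Wes), (eng, 1, 8, p3, 5430, 5, Dee), (eng, 1, 8, rd, 2630, 1, Wes), (eng, 1, 8, rd, 2630, 5, Dee), (eng, 1, 8, x2, 8180, 1, Wes), (eng, 1, 8, x2, 8180, 5, Dee), (eng, 1, 8, x3, 6330, 1, Wes), (eng, 1, 8, x3, 6330, 5, Dee), (eng, 15, 1, cs, 2710, 18, Rae), (eng, 15, 1, eng, 1710, 18, Rae), (eng, 15, 1, p2, 9820, 18, Rae), (eng, 15, 1, p3, 5080, 18, Rae), (eng, 15, 1, p3, 5430, 18, Rae), (eng, 15, 1, rd, 2630, 18, Rae), (eng, 15, 1, x2, 8180, 18, Rae), (eng, 15, 1, x3, 6330, 18, Rae), (eng, 21, 6, cs, 2710, 21, Vic), (eng, 21, 6, eng, 1710, 21, Vic), (eng, 21, 6, p2, 9820, 21, Vic), (eng, 21, 6, p3, 5080, 21, Vic), (eng, 21, 6, p3, 5430, 21, Vic), (eng, 21, 6, rd, 2630, 21, Vic), (eng, 21, 6, x2, 8180, 21, Vic), (eng, 21, 6, x3, 6330, 21, Vic), (eng, 9, 9, cs, 2710, 38, Cal), (eng, 9, 9, eng, 1710, 38, Cal), (eng, 9, 9, p2, 9820, 38, Cal), (eng, 9, 9, p3, 5080, 38, Cal), (eng, 9, 9, p3, 5430, 38, Cal), (eng, 9, 9, rd, 2630, 38, Cal), (eng, 9, 9, x2, 8180, 38, Cal), (eng, 9, 9, x3, 6330, 38, Cal), (p3, 21, 8, eng, 2910, 1, Wes), (p3, 21, 8, eng, 2910, 5, Dee), (p3, 28, 8, eng, 2910, 1, Wes), (p3, 28, 8, eng, 2910, 5, Dee), (p3, 29, 1, eng, 2910, 18, Rae), (p3, 36, 6, eng, 2910, 21, Vic)}
Apply σ_{name = Vic}; surviving tuples: {(eng, 21, 6, cs, 2710, 21, Vic), (eng, 21, 6, eng, 1710, 21, Vic), (eng, 21, 6, p2, 9820, 21, Vic), (eng, 21, 6, p3, 5080, 21, Vic), (eng, 21, 6, p3, 5430, 21, Vic), (eng, 21, 6, rd, 2630, 21, Vic), (eng, 21, 6, x2, 8180, 21, Vic), (eng, 21, 6, x3, 6330, 21, Vic), (p3, 36, 6, eng, 2910, 21, Vic)}
Keep only column(s) dept, eid (1 duplicate(s) eliminated): {(cs, 21), (eng, 21), (eng, 36), (p2, 21), (p3, 21), (rd, 21), (x2, 21), (x3, 21)}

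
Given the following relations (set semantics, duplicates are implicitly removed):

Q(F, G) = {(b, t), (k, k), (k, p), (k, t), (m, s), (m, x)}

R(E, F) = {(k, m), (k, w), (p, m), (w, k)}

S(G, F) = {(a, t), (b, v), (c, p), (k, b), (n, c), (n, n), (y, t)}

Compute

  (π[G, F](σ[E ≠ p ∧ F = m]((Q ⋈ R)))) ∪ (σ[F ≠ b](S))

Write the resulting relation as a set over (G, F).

Q ⋈ R (natural join on F): {(k, k, w), (k, p, w), (k, t, w), (m, s, k), (m, s, p), (m, x, k), (m, x, p)}
Selection E ≠ p ∧ F = m: {(m, s, k), (m, x, k)}
π_{G, F} gives {(s, m), (x, m)}.
Selection F ≠ b: {(a, t), (b, v), (c, p), (n, c), (n, n), (y, t)}
Union: {(s, m), (x, m)} with {(a, t), (b, v), (c, p), (n, c), (n, n), (y, t)} → {(a, t), (b, v), (c, p), (n, c), (n, n), (s, m), (x, m), (y, t)}

{(a, t), (b, v), (c, p), (n, c), (n, n), (s, m), (x, m), (y, t)}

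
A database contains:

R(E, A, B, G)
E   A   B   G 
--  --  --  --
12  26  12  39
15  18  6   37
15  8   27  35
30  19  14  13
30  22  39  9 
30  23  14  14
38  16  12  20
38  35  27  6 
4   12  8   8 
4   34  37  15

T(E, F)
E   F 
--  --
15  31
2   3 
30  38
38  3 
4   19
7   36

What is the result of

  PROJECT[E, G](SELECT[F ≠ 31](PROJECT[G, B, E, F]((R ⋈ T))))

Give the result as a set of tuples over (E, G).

R ⋈ T (natural join on E): {(15, 18, 6, 37, 31), (15, 8, 27, 35, 31), (30, 19, 14, 13, 38), (30, 22, 39, 9, 38), (30, 23, 14, 14, 38), (38, 16, 12, 20, 3), (38, 35, 27, 6, 3), (4, 12, 8, 8, 19), (4, 34, 37, 15, 19)}
Keep only column(s) G, B, E, F: {(13, 14, 30, 38), (14, 14, 30, 38), (15, 37, 4, 19), (20, 12, 38, 3), (35, 27, 15, 31), (37, 6, 15, 31), (6, 27, 38, 3), (8, 8, 4, 19), (9, 39, 30, 38)}
Selection F ≠ 31: {(13, 14, 30, 38), (14, 14, 30, 38), (15, 37, 4, 19), (20, 12, 38, 3), (6, 27, 38, 3), (8, 8, 4, 19), (9, 39, 30, 38)}
Keep only column(s) E, G: {(30, 13), (30, 14), (30, 9), (38, 20), (38, 6), (4, 15), (4, 8)}

{(30, 13), (30, 14), (30, 9), (38, 20), (38, 6), (4, 15), (4, 8)}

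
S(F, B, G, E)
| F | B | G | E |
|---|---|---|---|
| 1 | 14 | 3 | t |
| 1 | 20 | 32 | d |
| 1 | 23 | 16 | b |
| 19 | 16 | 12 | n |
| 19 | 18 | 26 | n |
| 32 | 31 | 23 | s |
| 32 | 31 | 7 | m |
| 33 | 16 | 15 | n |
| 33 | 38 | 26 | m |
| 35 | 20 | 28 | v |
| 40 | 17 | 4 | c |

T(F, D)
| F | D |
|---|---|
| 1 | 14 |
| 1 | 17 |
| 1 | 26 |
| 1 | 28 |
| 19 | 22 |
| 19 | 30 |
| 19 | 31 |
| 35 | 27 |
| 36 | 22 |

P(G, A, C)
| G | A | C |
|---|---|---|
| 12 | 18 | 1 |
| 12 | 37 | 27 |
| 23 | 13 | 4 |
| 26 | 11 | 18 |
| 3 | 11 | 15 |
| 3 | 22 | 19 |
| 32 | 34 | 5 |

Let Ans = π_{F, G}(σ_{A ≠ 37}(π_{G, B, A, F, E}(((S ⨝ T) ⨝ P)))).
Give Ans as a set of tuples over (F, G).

Natural join on F: {(1, 14, 3, t, 14), (1, 14, 3, t, 17), (1, 14, 3, t, 26), (1, 14, 3, t, 28), (1, 20, 32, d, 14), (1, 20, 32, d, 17), (1, 20, 32, d, 26), (1, 20, 32, d, 28), (1, 23, 16, b, 14), (1, 23, 16, b, 17), (1, 23, 16, b, 26), (1, 23, 16, b, 28), (19, 16, 12, n, 22), (19, 16, 12, n, 30), (19, 16, 12, n, 31), (19, 18, 26, n, 22), (19, 18, 26, n, 30), (19, 18, 26, n, 31), (35, 20, 28, v, 27)}
Natural join on G: {(1, 14, 3, t, 14, 11, 15), (1, 14, 3, t, 14, 22, 19), (1, 14, 3, t, 17, 11, 15), (1, 14, 3, t, 17, 22, 19), (1, 14, 3, t, 26, 11, 15), (1, 14, 3, t, 26, 22, 19), (1, 14, 3, t, 28, 11, 15), (1, 14, 3, t, 28, 22, 19), (1, 20, 32, d, 14, 34, 5), (1, 20, 32, d, 17, 34, 5), (1, 20, 32, d, 26, 34, 5), (1, 20, 32, d, 28, 34, 5), (19, 16, 12, n, 22, 18, 1), (19, 16, 12, n, 22, 37, 27), (19, 16, 12, n, 30, 18, 1), (19, 16, 12, n, 30, 37, 27), (19, 16, 12, n, 31, 18, 1), (19, 16, 12, n, 31, 37, 27), (19, 18, 26, n, 22, 11, 18), (19, 18, 26, n, 30, 11, 18), (19, 18, 26, n, 31, 11, 18)}
π_{G, B, A, F, E} gives {(12, 16, 18, 19, n), (12, 16, 37, 19, n), (26, 18, 11, 19, n), (3, 14, 11, 1, t), (3, 14, 22, 1, t), (32, 20, 34, 1, d)} (15 duplicate(s) eliminated).
Apply σ_{A ≠ 37}; surviving tuples: {(12, 16, 18, 19, n), (26, 18, 11, 19, n), (3, 14, 11, 1, t), (3, 14, 22, 1, t), (32, 20, 34, 1, d)}
π_{F, G} gives {(1, 3), (1, 32), (19, 12), (19, 26)} (1 duplicate(s) eliminated).

{(1, 3), (1, 32), (19, 12), (19, 26)}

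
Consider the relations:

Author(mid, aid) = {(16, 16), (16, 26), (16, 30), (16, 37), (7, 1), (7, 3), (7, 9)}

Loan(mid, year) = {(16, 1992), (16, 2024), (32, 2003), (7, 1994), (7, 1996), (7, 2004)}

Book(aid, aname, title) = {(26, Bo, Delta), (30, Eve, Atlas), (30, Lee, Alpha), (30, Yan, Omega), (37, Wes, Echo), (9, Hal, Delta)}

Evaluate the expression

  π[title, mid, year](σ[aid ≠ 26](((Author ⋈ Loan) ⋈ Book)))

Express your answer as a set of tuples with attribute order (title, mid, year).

{(Alpha, 16, 1992), (Alpha, 16, 2024), (Atlas, 16, 1992), (Atlas, 16, 2024), (Delta, 7, 1994), (Delta, 7, 1996), (Delta, 7, 2004), (Echo, 16, 1992), (Echo, 16, 2024), (Omega, 16, 1992), (Omega, 16, 2024)}

Author ⋈ Loan (natural join on mid): {(16, 16, 1992), (16, 16, 2024), (16, 26, 1992), (16, 26, 2024), (16, 30, 1992), (16, 30, 2024), (16, 37, 1992), (16, 37, 2024), (7, 1, 1994), (7, 1, 1996), (7, 1, 2004), (7, 3, 1994), (7, 3, 1996), (7, 3, 2004), (7, 9, 1994), (7, 9, 1996), (7, 9, 2004)}
(Author ⋈ Loan) ⋈ Book (natural join on aid): {(16, 26, 1992, Bo, Delta), (16, 26, 2024, Bo, Delta), (16, 30, 1992, Eve, Atlas), (16, 30, 1992, Lee, Alpha), (16, 30, 1992, Yan, Omega), (16, 30, 2024, Eve, Atlas), (16, 30, 2024, Lee, Alpha), (16, 30, 2024, Yan, Omega), (16, 37, 1992, Wes, Echo), (16, 37, 2024, Wes, Echo), (7, 9, 1994, Hal, Delta), (7, 9, 1996, Hal, Delta), (7, 9, 2004, Hal, Delta)}
Filtering on aid ≠ 26 leaves {(16, 30, 1992, Eve, Atlas), (16, 30, 1992, Lee, Alpha), (16, 30, 1992, Yan, Omega), (16, 30, 2024, Eve, Atlas), (16, 30, 2024, Lee, Alpha), (16, 30, 2024, Yan, Omega), (16, 37, 1992, Wes, Echo), (16, 37, 2024, Wes, Echo), (7, 9, 1994, Hal, Delta), (7, 9, 1996, Hal, Delta), (7, 9, 2004, Hal, Delta)}.
Keep only column(s) title, mid, year: {(Alpha, 16, 1992), (Alpha, 16, 2024), (Atlas, 16, 1992), (Atlas, 16, 2024), (Delta, 7, 1994), (Delta, 7, 1996), (Delta, 7, 2004), (Echo, 16, 1992), (Echo, 16, 2024), (Omega, 16, 1992), (Omega, 16, 2024)}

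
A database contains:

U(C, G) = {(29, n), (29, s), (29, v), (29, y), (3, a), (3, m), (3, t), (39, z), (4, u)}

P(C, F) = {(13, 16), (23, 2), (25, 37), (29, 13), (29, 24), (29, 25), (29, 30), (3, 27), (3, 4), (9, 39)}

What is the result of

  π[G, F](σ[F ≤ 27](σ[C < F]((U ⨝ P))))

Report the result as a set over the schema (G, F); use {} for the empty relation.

{(a, 27), (a, 4), (m, 27), (m, 4), (t, 27), (t, 4)}

U ⋈ P (natural join on C): {(29, n, 13), (29, n, 24), (29, n, 25), (29, n, 30), (29, s, 13), (29, s, 24), (29, s, 25), (29, s, 30), (29, v, 13), (29, v, 24), (29, v, 25), (29, v, 30), (29, y, 13), (29, y, 24), (29, y, 25), (29, y, 30), (3, a, 27), (3, a, 4), (3, m, 27), (3, m, 4), (3, t, 27), (3, t, 4)}
Selection C < F: {(29, n, 30), (29, s, 30), (29, v, 30), (29, y, 30), (3, a, 27), (3, a, 4), (3, m, 27), (3, m, 4), (3, t, 27), (3, t, 4)}
Selection F ≤ 27: {(3, a, 27), (3, a, 4), (3, m, 27), (3, m, 4), (3, t, 27), (3, t, 4)}
Projecting to G, F: {(a, 27), (a, 4), (m, 27), (m, 4), (t, 27), (t, 4)}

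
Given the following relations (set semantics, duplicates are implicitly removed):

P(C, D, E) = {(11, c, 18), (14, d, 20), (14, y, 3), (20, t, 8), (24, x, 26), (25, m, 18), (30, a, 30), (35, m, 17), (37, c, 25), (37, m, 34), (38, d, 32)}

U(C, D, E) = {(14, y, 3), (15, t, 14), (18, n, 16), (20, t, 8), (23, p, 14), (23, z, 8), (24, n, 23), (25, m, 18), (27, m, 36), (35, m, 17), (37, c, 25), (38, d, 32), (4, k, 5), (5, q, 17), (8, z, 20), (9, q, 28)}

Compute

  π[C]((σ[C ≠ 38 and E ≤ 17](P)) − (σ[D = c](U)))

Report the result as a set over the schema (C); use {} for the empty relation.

Apply σ_{C ≠ 38 and E ≤ 17}; surviving tuples: {(14, y, 3), (20, t, 8), (35, m, 17)}
Apply σ_{D = c}; surviving tuples: {(37, c, 25)}
Difference: {(14, y, 3), (20, t, 8), (35, m, 17)} with {(37, c, 25)} → {(14, y, 3), (20, t, 8), (35, m, 17)}
π_{C} gives {14, 20, 35}.

{14, 20, 35}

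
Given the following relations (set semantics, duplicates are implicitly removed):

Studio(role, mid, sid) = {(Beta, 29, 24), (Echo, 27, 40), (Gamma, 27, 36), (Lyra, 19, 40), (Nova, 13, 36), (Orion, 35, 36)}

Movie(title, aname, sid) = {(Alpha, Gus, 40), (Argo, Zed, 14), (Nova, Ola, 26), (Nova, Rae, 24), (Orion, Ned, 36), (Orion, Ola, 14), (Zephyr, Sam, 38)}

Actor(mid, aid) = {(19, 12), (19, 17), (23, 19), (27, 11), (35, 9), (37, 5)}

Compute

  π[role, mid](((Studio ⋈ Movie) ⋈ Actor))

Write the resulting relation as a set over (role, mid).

{(Echo, 27), (Gamma, 27), (Lyra, 19), (Orion, 35)}

Joining Studio and Movie on sid yields {(Beta, 29, 24, Nova, Rae), (Echo, 27, 40, Alpha, Gus), (Gamma, 27, 36, Orion, Ned), (Lyra, 19, 40, Alpha, Gus), (Nova, 13, 36, Orion, Ned), (Orion, 35, 36, Orion, Ned)}.
Joining (Studio ⋈ Movie) and Actor on mid yields {(Echo, 27, 40, Alpha, Gus, 11), (Gamma, 27, 36, Orion, Ned, 11), (Lyra, 19, 40, Alpha, Gus, 12), (Lyra, 19, 40, Alpha, Gus, 17), (Orion, 35, 36, Orion, Ned, 9)}.
π_{role, mid} gives {(Echo, 27), (Gamma, 27), (Lyra, 19), (Orion, 35)} (1 duplicate(s) eliminated).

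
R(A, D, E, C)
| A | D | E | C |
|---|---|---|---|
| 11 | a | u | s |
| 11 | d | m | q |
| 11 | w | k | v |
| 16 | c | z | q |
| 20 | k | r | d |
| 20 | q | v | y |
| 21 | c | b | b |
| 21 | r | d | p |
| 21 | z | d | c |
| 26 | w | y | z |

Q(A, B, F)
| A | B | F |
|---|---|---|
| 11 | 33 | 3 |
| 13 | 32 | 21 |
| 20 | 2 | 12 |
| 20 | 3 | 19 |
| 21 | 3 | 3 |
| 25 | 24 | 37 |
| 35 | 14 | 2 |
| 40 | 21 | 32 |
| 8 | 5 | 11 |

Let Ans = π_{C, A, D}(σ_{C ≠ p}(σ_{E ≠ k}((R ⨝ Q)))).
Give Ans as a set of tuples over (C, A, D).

{(b, 21, c), (c, 21, z), (d, 20, k), (q, 11, d), (s, 11, a), (y, 20, q)}

Joining R and Q on A yields {(11, a, u, s, 33, 3), (11, d, m, q, 33, 3), (11, w, k, v, 33, 3), (20, k, r, d, 2, 12), (20, k, r, d, 3, 19), (20, q, v, y, 2, 12), (20, q, v, y, 3, 19), (21, c, b, b, 3, 3), (21, r, d, p, 3, 3), (21, z, d, c, 3, 3)}.
Filtering on E ≠ k leaves {(11, a, u, s, 33, 3), (11, d, m, q, 33, 3), (20, k, r, d, 2, 12), (20, k, r, d, 3, 19), (20, q, v, y, 2, 12), (20, q, v, y, 3, 19), (21, c, b, b, 3, 3), (21, r, d, p, 3, 3), (21, z, d, c, 3, 3)}.
Filtering on C ≠ p leaves {(11, a, u, s, 33, 3), (11, d, m, q, 33, 3), (20, k, r, d, 2, 12), (20, k, r, d, 3, 19), (20, q, v, y, 2, 12), (20, q, v, y, 3, 19), (21, c, b, b, 3, 3), (21, z, d, c, 3, 3)}.
π[C, A, D]: project onto (C, A, D) (2 duplicate(s) eliminated) → {(b, 21, c), (c, 21, z), (d, 20, k), (q, 11, d), (s, 11, a), (y, 20, q)}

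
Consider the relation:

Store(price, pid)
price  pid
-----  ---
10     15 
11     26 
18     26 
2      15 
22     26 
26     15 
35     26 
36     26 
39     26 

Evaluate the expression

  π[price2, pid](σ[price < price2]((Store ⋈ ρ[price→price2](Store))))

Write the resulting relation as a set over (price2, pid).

{(10, 15), (18, 26), (22, 26), (26, 15), (35, 26), (36, 26), (39, 26)}

ρ[price→price2]: schema becomes (price2, pid); tuples unchanged.
Joining Store and ρ[price→price2](Store) on pid yields {(10, 15, 10), (10, 15, 2), (10, 15, 26), (11, 26, 11), (11, 26, 18), (11, 26, 22), (11, 26, 35), (11, 26, 36), (11, 26, 39), (18, 26, 11), (18, 26, 18), (18, 26, 22), (18, 26, 35), (18, 26, 36), (18, 26, 39), (2, 15, 10), (2, 15, 2), (2, 15, 26), (22, 26, 11), (22, 26, 18), (22, 26, 22), (22, 26, 35), (22, 26, 36), (22, 26, 39), (26, 15, 10), (26, 15, 2), (26, 15, 26), (35, 26, 11), (35, 26, 18), (35, 26, 22), (35, 26, 35), (35, 26, 36), (35, 26, 39), (36, 26, 11), (36, 26, 18), (36, 26, 22), (36, 26, 35), (36, 26, 36), (36, 26, 39), (39, 26, 11), (39, 26, 18), (39, 26, 22), (39, 26, 35), (39, 26, 36), (39, 26, 39)}.
σ[price < price2]: keep tuples satisfying price < price2 → {(10, 15, 26), (11, 26, 18), (11, 26, 22), (11, 26, 35), (11, 26, 36), (11, 26, 39), (18, 26, 22), (18, 26, 35), (18, 26, 36), (18, 26, 39), (2, 15, 10), (2, 15, 26), (22, 26, 35), (22, 26, 36), (22, 26, 39), (35, 26, 36), (35, 26, 39), (36, 26, 39)}
Projecting to price2, pid (11 duplicate(s) eliminated): {(10, 15), (18, 26), (22, 26), (26, 15), (35, 26), (36, 26), (39, 26)}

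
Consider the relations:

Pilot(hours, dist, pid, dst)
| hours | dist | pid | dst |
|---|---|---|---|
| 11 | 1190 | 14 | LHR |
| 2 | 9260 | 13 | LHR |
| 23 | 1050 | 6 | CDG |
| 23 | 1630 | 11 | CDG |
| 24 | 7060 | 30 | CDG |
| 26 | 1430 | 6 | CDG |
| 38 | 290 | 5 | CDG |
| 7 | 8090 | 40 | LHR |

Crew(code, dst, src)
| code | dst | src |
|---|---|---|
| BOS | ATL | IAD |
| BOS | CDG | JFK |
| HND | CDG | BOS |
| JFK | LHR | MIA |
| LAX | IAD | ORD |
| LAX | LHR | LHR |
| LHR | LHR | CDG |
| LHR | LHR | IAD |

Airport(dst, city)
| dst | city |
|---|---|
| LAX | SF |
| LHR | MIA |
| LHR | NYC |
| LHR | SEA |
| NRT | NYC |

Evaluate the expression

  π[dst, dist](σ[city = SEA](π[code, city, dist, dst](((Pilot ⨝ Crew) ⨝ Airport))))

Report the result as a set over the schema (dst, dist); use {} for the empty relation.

Joining Pilot and Crew on dst yields {(11, 1190, 14, LHR, JFK, MIA), (11, 1190, 14, LHR, LAX, LHR), (11, 1190, 14, LHR, LHR, CDG), (11, 1190, 14, LHR, LHR, IAD), (2, 9260, 13, LHR, JFK, MIA), (2, 9260, 13, LHR, LAX, LHR), (2, 9260, 13, LHR, LHR, CDG), (2, 9260, 13, LHR, LHR, IAD), (23, 1050, 6, CDG, BOS, JFK), (23, 1050, 6, CDG, HND, BOS), (23, 1630, 11, CDG, BOS, JFK), (23, 1630, 11, CDG, HND, BOS), (24, 7060, 30, CDG, BOS, JFK), (24, 7060, 30, CDG, HND, BOS), (26, 1430, 6, CDG, BOS, JFK), (26, 1430, 6, CDG, HND, BOS), (38, 290, 5, CDG, BOS, JFK), (38, 290, 5, CDG, HND, BOS), (7, 8090, 40, LHR, JFK, MIA), (7, 8090, 40, LHR, LAX, LHR), (7, 8090, 40, LHR, LHR, CDG), (7, 8090, 40, LHR, LHR, IAD)}.
Joining (Pilot ⨝ Crew) and Airport on dst yields {(11, 1190, 14, LHR, JFK, MIA, MIA), (11, 1190, 14, LHR, JFK, MIA, NYC), (11, 1190, 14, LHR, JFK, MIA, SEA), (11, 1190, 14, LHR, LAX, LHR, MIA), (11, 1190, 14, LHR, LAX, LHR, NYC), (11, 1190, 14, LHR, LAX, LHR, SEA), (11, 1190, 14, LHR, LHR, CDG, MIA), (11, 1190, 14, LHR, LHR, CDG, NYC), (11, 1190, 14, LHR, LHR, CDG, SEA), (11, 1190, 14, LHR, LHR, IAD, MIA), (11, 1190, 14, LHR, LHR, IAD, NYC), (11, 1190, 14, LHR, LHR, IAD, SEA), (2, 9260, 13, LHR, JFK, MIA, MIA), (2, 9260, 13, LHR, JFK, MIA, NYC), (2, 9260, 13, LHR, JFK, MIA, SEA), (2, 9260, 13, LHR, LAX, LHR, MIA), (2, 9260, 13, LHR, LAX, LHR, NYC), (2, 9260, 13, LHR, LAX, LHR, SEA), (2, 9260, 13, LHR, LHR, CDG, MIA), (2, 9260, 13, LHR, LHR, CDG, NYC), (2, 9260, 13, LHR, LHR, CDG, SEA), (2, 9260, 13, LHR, LHR, IAD, MIA), (2, 9260, 13, LHR, LHR, IAD, NYC), (2, 9260, 13, LHR, LHR, IAD, SEA), (7, 8090, 40, LHR, JFK, MIA, MIA), (7, 8090, 40, LHR, JFK, MIA, NYC), (7, 8090, 40, LHR, JFK, MIA, SEA), (7, 8090, 40, LHR, LAX, LHR, MIA), (7, 8090, 40, LHR, LAX, LHR, NYC), (7, 8090, 40, LHR, LAX, LHR, SEA), (7, 8090, 40, LHR, LHR, CDG, MIA), (7, 8090, 40, LHR, LHR, CDG, NYC), (7, 8090, 40, LHR, LHR, CDG, SEA), (7, 8090, 40, LHR, LHR, IAD, MIA), (7, 8090, 40, LHR, LHR, IAD, NYC), (7, 8090, 40, LHR, LHR, IAD, SEA)}.
Projecting to code, city, dist, dst (9 duplicate(s) eliminated): {(JFK, MIA, 1190, LHR), (JFK, MIA, 8090, LHR), (JFK, MIA, 9260, LHR), (JFK, NYC, 1190, LHR), (JFK, NYC, 8090, LHR), (JFK, NYC, 9260, LHR), (JFK, SEA, 1190, LHR), (JFK, SEA, 8090, LHR), (JFK, SEA, 9260, LHR), (LAX, MIA, 1190, LHR), (LAX, MIA, 8090, LHR), (LAX, MIA, 9260, LHR), (LAX, NYC, 1190, LHR), (LAX, NYC, 8090, LHR), (LAX, NYC, 9260, LHR), (LAX, SEA, 1190, LHR), (LAX, SEA, 8090, LHR), (LAX, SEA, 9260, LHR), (LHR, MIA, 1190, LHR), (LHR, MIA, 8090, LHR), (LHR, MIA, 9260, LHR), (LHR, NYC, 1190, LHR), (LHR, NYC, 8090, LHR), (LHR, NYC, 9260, LHR), (LHR, SEA, 1190, LHR), (LHR, SEA, 8090, LHR), (LHR, SEA, 9260, LHR)}
Apply σ_{city = SEA}; surviving tuples: {(JFK, SEA, 1190, LHR), (JFK, SEA, 8090, LHR), (JFK, SEA, 9260, LHR), (LAX, SEA, 1190, LHR), (LAX, SEA, 8090, LHR), (LAX, SEA, 9260, LHR), (LHR, SEA, 1190, LHR), (LHR, SEA, 8090, LHR), (LHR, SEA, 9260, LHR)}
Projecting to dst, dist (6 duplicate(s) eliminated): {(LHR, 1190), (LHR, 8090), (LHR, 9260)}

{(LHR, 1190), (LHR, 8090), (LHR, 9260)}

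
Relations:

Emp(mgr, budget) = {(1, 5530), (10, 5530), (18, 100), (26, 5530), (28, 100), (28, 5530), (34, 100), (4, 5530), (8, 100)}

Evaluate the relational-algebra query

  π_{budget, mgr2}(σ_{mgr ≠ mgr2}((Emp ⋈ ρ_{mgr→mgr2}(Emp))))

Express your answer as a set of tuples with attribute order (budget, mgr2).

ρ[mgr→mgr2]: schema becomes (mgr2, budget); tuples unchanged.
Joining Emp and ρ_{mgr→mgr2}(Emp) on budget yields {(1, 5530, 1), (1, 5530, 10), (1, 5530, 26), (1, 5530, 28), (1, 5530, 4), (10, 5530, 1), (10, 5530, 10), (10, 5530, 26), (10, 5530, 28), (10, 5530, 4), (18, 100, 18), (18, 100, 28), (18, 100, 34), (18, 100, 8), (26, 5530, 1), (26, 5530, 10), (26, 5530, 26), (26, 5530, 28), (26, 5530, 4), (28, 100, 18), (28, 100, 28), (28, 100, 34), (28, 100, 8), (28, 5530, 1), (28, 5530, 10), (28, 5530, 26), (28, 5530, 28), (28, 5530, 4), (34, 100, 18), (34, 100, 28), (34, 100, 34), (34, 100, 8), (4, 5530, 1), (4, 5530, 10), (4, 5530, 26), (4, 5530, 28), (4, 5530, 4), (8, 100, 18), (8, 100, 28), (8, 100, 34), (8, 100, 8)}.
σ[mgr ≠ mgr2]: keep tuples satisfying mgr ≠ mgr2 → {(1, 5530, 10), (1, 5530, 26), (1, 5530, 28), (1, 5530, 4), (10, 5530, 1), (10, 5530, 26), (10, 5530, 28), (10, 5530, 4), (18, 100, 28), (18, 100, 34), (18, 100, 8), (26, 5530, 1), (26, 5530, 10), (26, 5530, 28), (26, 5530, 4), (28, 100, 18), (28, 100, 34), (28, 100, 8), (28, 5530, 1), (28, 5530, 10), (28, 5530, 26), (28, 5530, 4), (34, 100, 18), (34, 100, 28), (34, 100, 8), (4, 5530, 1), (4, 5530, 10), (4, 5530, 26), (4, 5530, 28), (8, 100, 18), (8, 100, 28), (8, 100, 34)}
Keep only column(s) budget, mgr2 (23 duplicate(s) eliminated): {(100, 18), (100, 28), (100, 34), (100, 8), (5530, 1), (5530, 10), (5530, 26), (5530, 28), (5530, 4)}

{(100, 18), (100, 28), (100, 34), (100, 8), (5530, 1), (5530, 10), (5530, 26), (5530, 28), (5530, 4)}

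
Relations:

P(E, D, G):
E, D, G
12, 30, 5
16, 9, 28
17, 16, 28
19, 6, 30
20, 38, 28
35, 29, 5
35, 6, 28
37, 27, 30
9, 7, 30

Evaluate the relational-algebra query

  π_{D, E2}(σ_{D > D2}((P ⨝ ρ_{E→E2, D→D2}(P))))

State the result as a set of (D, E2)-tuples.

ρ[E→E2, D→D2]: schema becomes (E2, D2, G); tuples unchanged.
Natural join on G: {(12, 30, 5, 12, 30), (12, 30, 5, 35, 29), (16, 9, 28, 16, 9), (16, 9, 28, 17, 16), (16, 9, 28, 20, 38), (16, 9, 28, 35, 6), (17, 16, 28, 16, 9), (17, 16, 28, 17, 16), (17, 16, 28, 20, 38), (17, 16, 28, 35, 6), (19, 6, 30, 19, 6), (19, 6, 30, 37, 27), (19, 6, 30, 9, 7), (20, 38, 28, 16, 9), (20, 38, 28, 17, 16), (20, 38, 28, 20, 38), (20, 38, 28, 35, 6), (35, 29, 5, 12, 30), (35, 29, 5, 35, 29), (35, 6, 28, 16, 9), (35, 6, 28, 17, 16), (35, 6, 28, 20, 38), (35, 6, 28, 35, 6), (37, 27, 30, 19, 6), (37, 27, 30, 37, 27), (37, 27, 30, 9, 7), (9, 7, 30, 19, 6), (9, 7, 30, 37, 27), (9, 7, 30, 9, 7)}
Filtering on D > D2 leaves {(12, 30, 5, 35, 29), (16, 9, 28, 35, 6), (17, 16, 28, 16, 9), (17, 16, 28, 35, 6), (20, 38, 28, 16, 9), (20, 38, 28, 17, 16), (20, 38, 28, 35, 6), (37, 27, 30, 19, 6), (37, 27, 30, 9, 7), (9, 7, 30, 19, 6)}.
Projecting to D, E2: {(16, 16), (16, 35), (27, 19), (27, 9), (30, 35), (38, 16), (38, 17), (38, 35), (7, 19), (9, 35)}

{(16, 16), (16, 35), (27, 19), (27, 9), (30, 35), (38, 16), (38, 17), (38, 35), (7, 19), (9, 35)}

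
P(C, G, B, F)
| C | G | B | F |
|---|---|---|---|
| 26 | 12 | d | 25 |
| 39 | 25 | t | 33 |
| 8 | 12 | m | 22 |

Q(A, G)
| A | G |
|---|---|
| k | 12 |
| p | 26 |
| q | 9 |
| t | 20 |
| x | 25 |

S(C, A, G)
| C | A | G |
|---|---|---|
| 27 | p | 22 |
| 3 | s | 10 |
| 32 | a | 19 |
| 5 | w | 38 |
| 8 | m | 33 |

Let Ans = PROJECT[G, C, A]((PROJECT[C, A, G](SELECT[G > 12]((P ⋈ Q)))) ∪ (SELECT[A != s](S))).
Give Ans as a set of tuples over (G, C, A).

{(19, 32, a), (22, 27, p), (25, 39, x), (33, 8, m), (38, 5, w)}

Joining P and Q on G yields {(26, 12, d, 25, k), (39, 25, t, 33, x), (8, 12, m, 22, k)}.
Selection G > 12: {(39, 25, t, 33, x)}
Projecting to C, A, G: {(39, x, 25)}
Selection A != s: {(27, p, 22), (32, a, 19), (5, w, 38), (8, m, 33)}
Union: {(39, x, 25)} with {(27, p, 22), (32, a, 19), (5, w, 38), (8, m, 33)} → {(27, p, 22), (32, a, 19), (39, x, 25), (5, w, 38), (8, m, 33)}
Projecting to G, C, A: {(19, 32, a), (22, 27, p), (25, 39, x), (33, 8, m), (38, 5, w)}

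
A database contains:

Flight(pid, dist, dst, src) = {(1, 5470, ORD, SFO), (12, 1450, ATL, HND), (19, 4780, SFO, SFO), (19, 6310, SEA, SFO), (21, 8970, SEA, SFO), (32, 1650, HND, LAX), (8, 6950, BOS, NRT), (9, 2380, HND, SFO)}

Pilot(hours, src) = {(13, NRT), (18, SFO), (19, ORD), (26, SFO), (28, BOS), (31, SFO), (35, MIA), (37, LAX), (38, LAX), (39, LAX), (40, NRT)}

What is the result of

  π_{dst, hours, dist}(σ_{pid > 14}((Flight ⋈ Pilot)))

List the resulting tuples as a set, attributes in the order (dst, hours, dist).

Joining Flight and Pilot on src yields {(1, 5470, ORD, SFO, 18), (1, 5470, ORD, SFO, 26), (1, 5470, ORD, SFO, 31), (19, 4780, SFO, SFO, 18), (19, 4780, SFO, SFO, 26), (19, 4780, SFO, SFO, 31), (19, 6310, SEA, SFO, 18), (19, 6310, SEA, SFO, 26), (19, 6310, SEA, SFO, 31), (21, 8970, SEA, SFO, 18), (21, 8970, SEA, SFO, 26), (21, 8970, SEA, SFO, 31), (32, 1650, HND, LAX, 37), (32, 1650, HND, LAX, 38), (32, 1650, HND, LAX, 39), (8, 6950, BOS, NRT, 13), (8, 6950, BOS, NRT, 40), (9, 2380, HND, SFO, 18), (9, 2380, HND, SFO, 26), (9, 2380, HND, SFO, 31)}.
Apply σ_{pid > 14}; surviving tuples: {(19, 4780, SFO, SFO, 18), (19, 4780, SFO, SFO, 26), (19, 4780, SFO, SFO, 31), (19, 6310, SEA, SFO, 18), (19, 6310, SEA, SFO, 26), (19, 6310, SEA, SFO, 31), (21, 8970, SEA, SFO, 18), (21, 8970, SEA, SFO, 26), (21, 8970, SEA, SFO, 31), (32, 1650, HND, LAX, 37), (32, 1650, HND, LAX, 38), (32, 1650, HND, LAX, 39)}
Keep only column(s) dst, hours, dist: {(HND, 37, 1650), (HND, 38, 1650), (HND, 39, 1650), (SEA, 18, 6310), (SEA, 18, 8970), (SEA, 26, 6310), (SEA, 26, 8970), (SEA, 31, 6310), (SEA, 31, 8970), (SFO, 18, 4780), (SFO, 26, 4780), (SFO, 31, 4780)}

{(HND, 37, 1650), (HND, 38, 1650), (HND, 39, 1650), (SEA, 18, 6310), (SEA, 18, 8970), (SEA, 26, 6310), (SEA, 26, 8970), (SEA, 31, 6310), (SEA, 31, 8970), (SFO, 18, 4780), (SFO, 26, 4780), (SFO, 31, 4780)}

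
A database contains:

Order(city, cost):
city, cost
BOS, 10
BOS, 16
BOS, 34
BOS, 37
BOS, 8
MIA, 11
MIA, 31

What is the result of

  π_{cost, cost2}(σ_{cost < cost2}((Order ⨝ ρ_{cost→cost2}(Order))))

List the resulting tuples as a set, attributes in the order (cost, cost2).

{(10, 16), (10, 34), (10, 37), (11, 31), (16, 34), (16, 37), (34, 37), (8, 10), (8, 16), (8, 34), (8, 37)}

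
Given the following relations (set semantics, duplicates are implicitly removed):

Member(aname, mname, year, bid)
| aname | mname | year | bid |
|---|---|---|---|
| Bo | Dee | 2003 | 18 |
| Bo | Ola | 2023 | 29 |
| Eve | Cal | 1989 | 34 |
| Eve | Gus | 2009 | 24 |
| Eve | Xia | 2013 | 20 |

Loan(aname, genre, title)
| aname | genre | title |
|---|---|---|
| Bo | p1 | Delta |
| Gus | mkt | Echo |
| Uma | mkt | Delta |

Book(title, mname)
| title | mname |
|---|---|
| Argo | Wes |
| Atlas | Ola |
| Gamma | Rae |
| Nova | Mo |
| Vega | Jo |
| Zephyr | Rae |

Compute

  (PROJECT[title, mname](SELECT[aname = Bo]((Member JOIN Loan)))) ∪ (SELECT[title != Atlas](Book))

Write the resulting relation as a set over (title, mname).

Natural join on aname: {(Bo, Dee, 2003, 18, p1, Delta), (Bo, Ola, 2023, 29, p1, Delta)}
σ[aname = Bo]: keep tuples satisfying aname = Bo → {(Bo, Dee, 2003, 18, p1, Delta), (Bo, Ola, 2023, 29, p1, Delta)}
π[title, mname]: project onto (title, mname) → {(Delta, Dee), (Delta, Ola)}
σ[title != Atlas]: keep tuples satisfying title != Atlas → {(Argo, Wes), (Gamma, Rae), (Nova, Mo), (Vega, Jo), (Zephyr, Rae)}
Taking the union: {(Argo, Wes), (Delta, Dee), (Delta, Ola), (Gamma, Rae), (Nova, Mo), (Vega, Jo), (Zephyr, Rae)}

{(Argo, Wes), (Delta, Dee), (Delta, Ola), (Gamma, Rae), (Nova, Mo), (Vega, Jo), (Zephyr, Rae)}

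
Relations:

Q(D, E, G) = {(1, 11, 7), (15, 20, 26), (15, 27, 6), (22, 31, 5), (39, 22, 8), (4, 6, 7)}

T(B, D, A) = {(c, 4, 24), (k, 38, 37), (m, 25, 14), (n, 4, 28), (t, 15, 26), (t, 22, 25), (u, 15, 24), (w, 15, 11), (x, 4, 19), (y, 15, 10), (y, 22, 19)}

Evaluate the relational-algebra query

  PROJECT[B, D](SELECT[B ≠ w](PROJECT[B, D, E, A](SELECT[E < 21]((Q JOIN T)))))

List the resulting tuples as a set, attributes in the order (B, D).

{(c, 4), (n, 4), (t, 15), (u, 15), (x, 4), (y, 15)}

Joining Q and T on D yields {(15, 20, 26, t, 26), (15, 20, 26, u, 24), (15, 20, 26, w, 11), (15, 20, 26, y, 10), (15, 27, 6, t, 26), (15, 27, 6, u, 24), (15, 27, 6, w, 11), (15, 27, 6, y, 10), (22, 31, 5, t, 25), (22, 31, 5, y, 19), (4, 6, 7, c, 24), (4, 6, 7, n, 28), (4, 6, 7, x, 19)}.
Filtering on E < 21 leaves {(15, 20, 26, t, 26), (15, 20, 26, u, 24), (15, 20, 26, w, 11), (15, 20, 26, y, 10), (4, 6, 7, c, 24), (4, 6, 7, n, 28), (4, 6, 7, x, 19)}.
π[B, D, E, A]: project onto (B, D, E, A) → {(c, 4, 6, 24), (n, 4, 6, 28), (t, 15, 20, 26), (u, 15, 20, 24), (w, 15, 20, 11), (x, 4, 6, 19), (y, 15, 20, 10)}
Filtering on B ≠ w leaves {(c, 4, 6, 24), (n, 4, 6, 28), (t, 15, 20, 26), (u, 15, 20, 24), (x, 4, 6, 19), (y, 15, 20, 10)}.
π[B, D]: project onto (B, D) → {(c, 4), (n, 4), (t, 15), (u, 15), (x, 4), (y, 15)}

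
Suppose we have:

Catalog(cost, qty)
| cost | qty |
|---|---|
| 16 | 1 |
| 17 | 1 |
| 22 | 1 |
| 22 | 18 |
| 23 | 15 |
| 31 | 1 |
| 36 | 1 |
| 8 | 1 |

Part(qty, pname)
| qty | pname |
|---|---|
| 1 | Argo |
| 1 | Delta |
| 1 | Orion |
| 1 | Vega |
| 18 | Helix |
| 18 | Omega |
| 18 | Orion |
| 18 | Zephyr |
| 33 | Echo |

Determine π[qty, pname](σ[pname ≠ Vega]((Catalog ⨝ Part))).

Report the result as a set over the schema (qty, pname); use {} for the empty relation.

Joining Catalog and Part on qty yields {(16, 1, Argo), (16, 1, Delta), (16, 1, Orion), (16, 1, Vega), (17, 1, Argo), (17, 1, Delta), (17, 1, Orion), (17, 1, Vega), (22, 1, Argo), (22, 1, Delta), (22, 1, Orion), (22, 1, Vega), (22, 18, Helix), (22, 18, Omega), (22, 18, Orion), (22, 18, Zephyr), (31, 1, Argo), (31, 1, Delta), (31, 1, Orion), (31, 1, Vega), (36, 1, Argo), (36, 1, Delta), (36, 1, Orion), (36, 1, Vega), (8, 1, Argo), (8, 1, Delta), (8, 1, Orion), (8, 1, Vega)}.
σ[pname ≠ Vega]: keep tuples satisfying pname ≠ Vega → {(16, 1, Argo), (16, 1, Delta), (16, 1, Orion), (17, 1, Argo), (17, 1, Delta), (17, 1, Orion), (22, 1, Argo), (22, 1, Delta), (22, 1, Orion), (22, 18, Helix), (22, 18, Omega), (22, 18, Orion), (22, 18, Zephyr), (31, 1, Argo), (31, 1, Delta), (31, 1, Orion), (36, 1, Argo), (36, 1, Delta), (36, 1, Orion), (8, 1, Argo), (8, 1, Delta), (8, 1, Orion)}
π_{qty, pname} gives {(1, Argo), (1, Delta), (1, Orion), (18, Helix), (18, Omega), (18, Orion), (18, Zephyr)} (15 duplicate(s) eliminated).

{(1, Argo), (1, Delta), (1, Orion), (18, Helix), (18, Omega), (18, Orion), (18, Zephyr)}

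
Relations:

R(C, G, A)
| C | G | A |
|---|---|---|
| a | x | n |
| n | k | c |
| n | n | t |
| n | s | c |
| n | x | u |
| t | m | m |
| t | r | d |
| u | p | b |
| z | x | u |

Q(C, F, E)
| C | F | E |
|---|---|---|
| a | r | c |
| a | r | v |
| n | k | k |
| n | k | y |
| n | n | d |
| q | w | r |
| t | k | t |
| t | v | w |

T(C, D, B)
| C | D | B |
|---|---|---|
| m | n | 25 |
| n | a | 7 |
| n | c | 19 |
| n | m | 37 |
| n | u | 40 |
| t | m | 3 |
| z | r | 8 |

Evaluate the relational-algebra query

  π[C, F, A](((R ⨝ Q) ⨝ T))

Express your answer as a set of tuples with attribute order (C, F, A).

{(n, k, c), (n, k, t), (n, k, u), (n, n, c), (n, n, t), (n, n, u), (t, k, d), (t, k, m), (t, v, d), (t, v, m)}

R ⋈ Q (natural join on C): {(a, x, n, r, c), (a, x, n, r, v), (n, k, c, k, k), (n, k, c, k, y), (n, k, c, n, d), (n, n, t, k, k), (n, n, t, k, y), (n, n, t, n, d), (n, s, c, k, k), (n, s, c, k, y), (n, s, c, n, d), (n, x, u, k, k), (n, x, u, k, y), (n, x, u, n, d), (t, m, m, k, t), (t, m, m, v, w), (t, r, d, k, t), (t, r, d, v, w)}
(R ⨝ Q) ⋈ T (natural join on C): {(n, k, c, k, k, a, 7), (n, k, c, k, k, c, 19), (n, k, c, k, k, m, 37), (n, k, c, k, k, u, 40), (n, k, c, k, y, a, 7), (n, k, c, k, y, c, 19), (n, k, c, k, y, m, 37), (n, k, c, k, y, u, 40), (n, k, c, n, d, a, 7), (n, k, c, n, d, c, 19), (n, k, c, n, d, m, 37), (n, k, c, n, d, u, 40), (n, n, t, k, k, a, 7), (n, n, t, k, k, c, 19), (n, n, t, k, k, m, 37), (n, n, t, k, k, u, 40), (n, n, t, k, y, a, 7), (n, n, t, k, y, c, 19), (n, n, t, k, y, m, 37), (n, n, t, k, y, u, 40), (n, n, t, n, d, a, 7), (n, n, t, n, d, c, 19), (n, n, t, n, d, m, 37), (n, n, t, n, d, u, 40), (n, s, c, k, k, a, 7), (n, s, c, k, k, c, 19), (n, s, c, k, k, m, 37), (n, s, c, k, k, u, 40), (n, s, c, k, y, a, 7), (n, s, c, k, y, c, 19), (n, s, c, k, y, m, 37), (n, s, c, k, y, u, 40), (n, s, c, n, d, a, 7), (n, s, c, n, d, c, 19), (n, s, c, n, d, m, 37), (n, s, c, n, d, u, 40), (n, x, u, k, k, a, 7), (n, x, u, k, k, c, 19), (n, x, u, k, k, m, 37), (n, x, u, k, k, u, 40), (n, x, u, k, y, a, 7), (n, x, u, k, y, c, 19), (n, x, u, k, y, m, 37), (n, x, u, k, y, u, 40), (n, x, u, n, d, a, 7), (n, x, u, n, d, c, 19), (n, x, u, n, d, m, 37), (n, x, u, n, d, u, 40), (t, m, m, k, t, m, 3), (t, m, m, v, w, m, 3), (t, r, d, k, t, m, 3), (t, r, d, v, w, m, 3)}
π_{C, F, A} gives {(n, k, c), (n, k, t), (n, k, u), (n, n, c), (n, n, t), (n, n, u), (t, k, d), (t, k, m), (t, v, d), (t, v, m)} (42 duplicate(s) eliminated).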